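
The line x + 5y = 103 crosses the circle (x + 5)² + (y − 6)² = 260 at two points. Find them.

Express y = (103 − x)/5 and substitute into the circle:
26x² + 104x − 546 = 0  ⟹  x² + 4x − 21 = 0
x = 3 or x = −7, giving (3, 20) and (−7, 22).

(−7, 22) and (3, 20)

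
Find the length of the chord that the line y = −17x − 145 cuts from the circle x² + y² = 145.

Centre (0, 0), r² = 145. Perpendicular distance d from centre to line = |145| / √290 = 145/√290.
Half the chord is √(r² − d²) = √(145/2), so the full chord is √290.

√290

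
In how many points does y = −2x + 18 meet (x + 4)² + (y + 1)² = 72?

0

Substituting the line into the circle gives 5x² − 68x + 305 = 0.
Discriminant = (−68)² − 4·5·(305) = −1476 < 0.
No real roots: the line does not meet the circle.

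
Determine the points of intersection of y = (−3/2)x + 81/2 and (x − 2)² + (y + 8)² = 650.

Substitute y = (81 − 3x)/2:
13x² − 598x + 6825 = 0  ⟹  x² − 46x + 525 = 0
x = 25 or x = 21, giving (25, 3) and (21, 9).

(21, 9) and (25, 3)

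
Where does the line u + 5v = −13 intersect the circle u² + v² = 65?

Substitute v = (−13 − u)/5:
26u² + 26u − 1456 = 0  ⟹  u² + u − 56 = 0
u = 7 or u = −8, giving (7, −4) and (−8, −1).

(−8, −1) and (7, −4)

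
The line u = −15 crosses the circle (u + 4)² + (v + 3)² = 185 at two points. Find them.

(−15, −11) and (−15, 5)

The line gives u = −15. Substituting into the circle:
v² + 6v − 55 = 0
v = 5 or v = −11, giving (−15, 5) and (−15, −11).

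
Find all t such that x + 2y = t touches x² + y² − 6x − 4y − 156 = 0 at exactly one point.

t = 7 ± 13√5

The line touches the circle iff its distance from (3, 2) is 13:
|1·3 + 2·2 − t| / √5 = 13
|t − (7)| = 13√5.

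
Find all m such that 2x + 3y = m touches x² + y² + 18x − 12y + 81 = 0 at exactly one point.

m = ±6√13

Tangency holds when the distance from the centre (−9, 6) to the line equals the radius 6:
|2·(−9) + 3·6 − m| / √13 = 6
|m| = 6√13.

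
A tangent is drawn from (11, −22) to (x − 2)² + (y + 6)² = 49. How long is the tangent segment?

Centre (2, −6), r² = 49. |PO|² = (9)² + (−16)² = 337.
By the tangent–radius right angle, tangent length = √(|PO|² − r²) = √288 = 12√2.

12√2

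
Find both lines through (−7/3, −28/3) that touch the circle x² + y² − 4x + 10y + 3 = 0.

A line y − (−28/3) = m(x − (−7/3)) is tangent when its distance from (2, −5) is √26:
(13/3m − (13/3))² = 26(m² + 1)
5m² + 26m + 5 = 0, so m = −5 or m = −1/5.
Through (−7/3, −28/3) these give 5x + y = −21 and x + 5y = −49.

5x + y = −21 and x + 5y = −49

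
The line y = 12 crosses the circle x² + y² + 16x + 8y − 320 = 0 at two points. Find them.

(−20, 12) and (4, 12)

From the line, y = 12. Substituting:
x² + 16x − 80 = 0
x = 4 or x = −20, giving (4, 12) and (−20, 12).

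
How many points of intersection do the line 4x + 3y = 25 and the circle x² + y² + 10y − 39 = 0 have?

1

d² = (4·0 + 3·(−5) − (25))²/25 = 64; r² = 64.
Since d² = r², the line is tangent.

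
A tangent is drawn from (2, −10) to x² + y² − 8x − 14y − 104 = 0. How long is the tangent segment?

2√31

The centre is (4, 7) and r = 13. The square of the distance from P to the centre is 4 + 289 = 293.
Power of the point: PT² = |PO|² − r² = 124, so PT = 2√31.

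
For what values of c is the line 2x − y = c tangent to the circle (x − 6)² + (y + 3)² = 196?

For a tangent, require d(centre, line) = r = 14.
|2·6 − 1·(−3) − c| / √5 = 14
|c − (15)| = 14√5.

c = 15 ± 14√5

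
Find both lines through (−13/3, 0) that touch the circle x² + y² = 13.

Write the tangent as mx − y + (0 − m·(−13/3)) = 0 and set its distance from the centre to √13:
[m·(13/3) − (0)]² = 13(m² + 1)
4m² − 9 = 0, so m = 3/2 or m = −3/2.
Through (−13/3, 0) these give 3x − 2y = −13 and 3x + 2y = −13.

3x − 2y = −13 and 3x + 2y = −13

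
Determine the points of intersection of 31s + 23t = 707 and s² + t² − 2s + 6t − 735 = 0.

(5, 24) and (28, −7)

From the line, t = (707 − 31s)/23. Substituting:
1490s² − 49170s + 208600 = 0  ⟹  s² − 33s + 140 = 0
s = 28 or s = 5, giving (28, −7) and (5, 24).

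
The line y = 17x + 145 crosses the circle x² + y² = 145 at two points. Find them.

(−9, −8) and (−8, 9)

Express y = 17x + 145 and substitute into the circle:
290x² + 4930x + 20880 = 0  ⟹  x² + 17x + 72 = 0
x = −8 or x = −9, giving (−8, 9) and (−9, −8).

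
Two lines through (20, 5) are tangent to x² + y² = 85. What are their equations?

A line y − (5) = m(x − (20)) is tangent when its distance from (0, 0) is √85:
[m·(−20) − (−5)]² = 85(m² + 1)
63m² − 40m − 12 = 0, so m = 6/7 or m = −2/9.
With m = 6/7: 6x − 7y = 85. With m = −2/9: 2x + 9y = 85.

6x − 7y = 85 and 2x + 9y = 85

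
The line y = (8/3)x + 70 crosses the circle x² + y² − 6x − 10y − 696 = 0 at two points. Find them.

(−24, 6) and (−18, 22)

From the line, y = (210 + 8x)/3. Substituting:
73x² + 3066x + 31536 = 0  ⟹  x² + 42x + 432 = 0
x = −18 or x = −24, giving (−18, 22) and (−24, 6).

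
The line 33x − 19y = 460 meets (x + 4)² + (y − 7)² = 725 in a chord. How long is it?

Centre (−4, 7), r² = 725. Perpendicular distance d from centre to line = |−725| / √1450 = 725/√1450.
Half the chord is √(r² − d²) = √(725/2), so the full chord is 5√58.

5√58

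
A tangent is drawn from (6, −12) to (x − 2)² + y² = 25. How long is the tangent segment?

3√15

The centre is (2, 0) and r = 5. The square of the distance from P to the centre is 16 + 144 = 160.
Power of the point: PT² = |PO|² − r² = 135, so PT = 3√15.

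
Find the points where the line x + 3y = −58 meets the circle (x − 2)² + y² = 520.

Substitute y = (−58 − x)/3:
10x² + 80x − 1280 = 0  ⟹  x² + 8x − 128 = 0
x = 8 or x = −16, giving (8, −22) and (−16, −14).

(−16, −14) and (8, −22)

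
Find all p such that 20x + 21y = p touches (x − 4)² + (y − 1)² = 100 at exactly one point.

The line touches the circle iff its distance from (4, 1) is 10:
|20·4 + 21·1 − p| / √841 = 10
|p − (101)| = 10·29, so p = 391 or p = −189.

p = −189 or p = 391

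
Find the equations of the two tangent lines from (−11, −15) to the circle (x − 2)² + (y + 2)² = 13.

2x − 3y = 23 and 3x − 2y = −3

Let a tangent through (−11, −15) have slope m. Its distance from (2, −2) must equal √13:
[m·(13) − (13)]² = 13(m² + 1)
6m² − 13m + 6 = 0, so m = 2/3 or m = 3/2.
Through (−11, −15) these give 2x − 3y = 23 and 3x − 2y = −3.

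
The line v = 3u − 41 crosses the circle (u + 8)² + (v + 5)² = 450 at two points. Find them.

From the line, v = 3u − 41. Substituting:
10u² − 200u + 910 = 0  ⟹  u² − 20u + 91 = 0
u = 13 or u = 7, giving (13, −2) and (7, −20).

(7, −20) and (13, −2)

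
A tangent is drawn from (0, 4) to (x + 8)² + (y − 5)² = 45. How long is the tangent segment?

2√5

With centre O = (−8, 5), |OP|² = 65 and r² = 45.
The tangent meets the radius at right angles, so tangent² = |PO|² − r² = 65 − 45 = 20.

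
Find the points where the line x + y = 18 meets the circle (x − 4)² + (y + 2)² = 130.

(11, 7) and (13, 5)

Substitute y = −x + 18:
2x² − 48x + 286 = 0  ⟹  x² − 24x + 143 = 0
x = 13 or x = 11, giving (13, 5) and (11, 7).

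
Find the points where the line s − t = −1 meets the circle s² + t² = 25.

Express t = s + 1 and substitute into the circle:
2s² + 2s − 24 = 0  ⟹  s² + s − 12 = 0
s = 3 or s = −4, giving (3, 4) and (−4, −3).

(−4, −3) and (3, 4)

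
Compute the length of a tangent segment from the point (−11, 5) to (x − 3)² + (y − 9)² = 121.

√91

The centre is (3, 9) and r = 11. The square of the distance from P to the centre is 196 + 16 = 212.
The tangent meets the radius at right angles, so tangent² = |PO|² − r² = 212 − 121 = 91.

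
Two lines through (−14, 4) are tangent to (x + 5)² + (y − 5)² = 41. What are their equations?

4x + 5y = −36 and 5x − 4y = −86

A line y − (4) = m(x − (−14)) is tangent when its distance from (−5, 5) is √41:
(9m − (1))² = 41(m² + 1)
20m² − 9m − 20 = 0, so m = −4/5 or m = 5/4.
Through (−14, 4) these give 4x + 5y = −36 and 5x − 4y = −86.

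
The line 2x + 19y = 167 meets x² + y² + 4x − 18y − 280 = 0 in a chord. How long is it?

2√365

The distance from (−2, 9) to the line is 0/√365, and r² = 365.
Chord = 2√(r² − d²) = 2·√(365) = 2√365.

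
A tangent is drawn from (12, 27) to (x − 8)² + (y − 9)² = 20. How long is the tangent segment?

8√5

With centre O = (8, 9), |OP|² = 340 and r² = 20.
The tangent meets the radius at right angles, so tangent² = |PO|² − r² = 340 − 20 = 320.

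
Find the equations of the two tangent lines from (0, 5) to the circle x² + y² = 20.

x + 2y = 10 and x − 2y = −10

Write the tangent as mx − y + (5 − m·(0)) = 0 and set its distance from the centre to 2√5:
[m·(0) − (−5)]² = 20(m² + 1)
4m² − 1 = 0, so m = −1/2 or m = 1/2.
Through (0, 5) these give x + 2y = 10 and x − 2y = −10.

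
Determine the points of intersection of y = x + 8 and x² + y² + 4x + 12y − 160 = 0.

(−16, −8) and (0, 8)

From the line, y = x + 8. Substituting:
2x² + 32x = 0  ⟹  x² + 16x = 0
x = 0 or x = −16, giving (0, 8) and (−16, −8).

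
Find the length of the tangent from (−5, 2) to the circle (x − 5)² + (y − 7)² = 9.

2√29

Centre (5, 7), r² = 9. |PO|² = (−10)² + (−5)² = 125.
Power of the point: PT² = |PO|² − r² = 116, so PT = 2√29.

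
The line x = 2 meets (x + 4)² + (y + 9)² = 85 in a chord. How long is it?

Centre (−4, −9), r² = 85. Perpendicular distance d from centre to line = |−6| / √1 = 6.
Chord = 2√(r² − d²) = 2·√(49) = 14.

14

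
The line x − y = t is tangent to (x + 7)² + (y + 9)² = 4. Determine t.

t = 2 ± 2√2

The line touches the circle iff its distance from (−7, −9) is 2:
|1·(−7) − 1·(−9) − t| / √2 = 2
|t − (2)| = 2√2.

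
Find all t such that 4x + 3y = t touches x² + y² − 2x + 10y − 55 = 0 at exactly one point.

t = −56 or t = 34

The line touches the circle iff its distance from (1, −5) is 9:
|4·1 + 3·(−5) − t| / √25 = 9
|t − (−11)| = 9·5, so t = 34 or t = −56.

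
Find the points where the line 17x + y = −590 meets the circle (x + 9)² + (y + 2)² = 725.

From the line, y = −17x − 590. Substituting:
290x² + 20010x + 345100 = 0  ⟹  x² + 69x + 1190 = 0
x = −34 or x = −35, giving (−34, −12) and (−35, 5).

(−35, 5) and (−34, −12)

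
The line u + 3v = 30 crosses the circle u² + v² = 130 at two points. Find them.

(−3, 11) and (9, 7)

Substitute v = (30 − u)/3:
10u² − 60u − 270 = 0  ⟹  u² − 6u − 27 = 0
u = 9 or u = −3, giving (9, 7) and (−3, 11).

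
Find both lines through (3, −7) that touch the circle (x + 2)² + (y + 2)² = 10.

x + 3y = −18 and 3x + y = 2

A line y − (−7) = m(x − (3)) is tangent when its distance from (−2, −2) is √10:
[m·(−5) − (5)]² = 10(m² + 1)
3m² + 10m + 3 = 0, so m = −1/3 or m = −3.
Through (3, −7) these give x + 3y = −18 and 3x + y = 2.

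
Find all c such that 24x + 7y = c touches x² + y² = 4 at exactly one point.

c = −50 or c = 50

For a tangent, require d(centre, line) = r = 2.
|24·0 + 7·0 − c| / √625 = 2
|c| = 2·25, so c = 50 or c = −50.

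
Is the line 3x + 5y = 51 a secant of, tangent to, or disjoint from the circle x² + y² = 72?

d² = (3·0 + 5·0 − (51))²/34 = 153/2; r² = 72.
Since d² > r², the line lies outside the circle.

disjoint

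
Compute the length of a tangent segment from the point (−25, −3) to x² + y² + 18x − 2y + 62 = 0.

6√7

With centre O = (−9, 1), |OP|² = 272 and r² = 20.
By the tangent–radius right angle, tangent length = √(|PO|² − r²) = √252 = 6√7.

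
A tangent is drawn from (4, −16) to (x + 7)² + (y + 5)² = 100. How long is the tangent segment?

The centre is (−7, −5) and r = 10. The square of the distance from P to the centre is 121 + 121 = 242.
The tangent meets the radius at right angles, so tangent² = |PO|² − r² = 242 − 100 = 142.

√142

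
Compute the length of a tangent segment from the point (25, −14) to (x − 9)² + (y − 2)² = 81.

√431

The centre is (9, 2) and r = 9. The square of the distance from P to the centre is 256 + 256 = 512.
By the tangent–radius right angle, tangent length = √(|PO|² − r²) = √431.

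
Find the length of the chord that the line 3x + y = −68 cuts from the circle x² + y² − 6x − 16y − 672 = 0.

3√10

From the line, y = −3x − 68. Substituting:
10x² + 450x + 5040 = 0  ⟹  x² + 45x + 504 = 0
x = −21 or x = −24, giving (−21, −5) and (−24, 4).
|(−21, −5) − (−24, 4)| = √((3)² + (−9)²) = 3√10.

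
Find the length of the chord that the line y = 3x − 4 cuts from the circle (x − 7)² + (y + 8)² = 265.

9√10

Centre (7, −8), r² = 265. Perpendicular distance d from centre to line = |25| / √10 = 25/√10.
Half the chord is √(r² − d²) = √(405/2), so the full chord is 9√10.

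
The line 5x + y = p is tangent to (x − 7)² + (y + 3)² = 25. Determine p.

p = 32 ± 5√26

For a tangent, require d(centre, line) = r = 5.
|5·7 + 1·(−3) − p| / √26 = 5
|p − (32)| = 5√26.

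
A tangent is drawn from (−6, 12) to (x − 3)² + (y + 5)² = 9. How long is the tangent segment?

19

The centre is (3, −5) and r = 3. The square of the distance from P to the centre is 81 + 289 = 370.
By the tangent–radius right angle, tangent length = √(|PO|² − r²) = √361 = 19.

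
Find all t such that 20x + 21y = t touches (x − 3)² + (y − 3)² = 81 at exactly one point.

t = −138 or t = 384

Tangency holds when the distance from the centre (3, 3) to the line equals the radius 9:
|20·3 + 21·3 − t| / √841 = 9
|t − (123)| = 9·29, so t = 384 or t = −138.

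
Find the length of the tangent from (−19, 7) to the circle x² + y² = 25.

With centre O = (0, 0), |OP|² = 410 and r² = 25.
The tangent meets the radius at right angles, so tangent² = |PO|² − r² = 410 − 25 = 385.

√385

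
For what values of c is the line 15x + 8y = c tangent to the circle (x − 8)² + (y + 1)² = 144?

c = −92 or c = 316

For a tangent, require d(centre, line) = r = 12.
|15·8 + 8·(−1) − c| / √289 = 12
|c − (112)| = 12·17, so c = 316 or c = −92.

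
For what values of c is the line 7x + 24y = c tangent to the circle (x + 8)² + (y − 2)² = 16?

c = −108 or c = 92

Tangency holds when the distance from the centre (−8, 2) to the line equals the radius 4:
|7·(−8) + 24·2 − c| / √625 = 4
|c − (−8)| = 4·25, so c = 92 or c = −108.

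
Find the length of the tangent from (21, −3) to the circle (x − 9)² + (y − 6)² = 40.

√185

With centre O = (9, 6), |OP|² = 225 and r² = 40.
Power of the point: PT² = |PO|² − r² = 185, so PT = √185.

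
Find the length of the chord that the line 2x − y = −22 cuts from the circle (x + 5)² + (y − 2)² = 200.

Centre (−5, 2), r² = 200. Perpendicular distance d from centre to line = |10| / √5 = 10/√5.
Half the chord is √(r² − d²) = √(180), so the full chord is 12√5.

12√5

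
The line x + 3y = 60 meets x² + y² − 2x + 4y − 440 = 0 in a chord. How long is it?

3√10

Centre (1, −2), r² = 445. Perpendicular distance d from centre to line = |−65| / √10 = 65/√10.
Half the chord is √(r² − d²) = √(45/2), so the full chord is 3√10.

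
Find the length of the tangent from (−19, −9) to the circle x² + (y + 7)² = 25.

With centre O = (0, −7), |OP|² = 365 and r² = 25.
Power of the point: PT² = |PO|² − r² = 340, so PT = 2√85.

2√85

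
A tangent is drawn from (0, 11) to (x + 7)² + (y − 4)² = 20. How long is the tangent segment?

√78

With centre O = (−7, 4), |OP|² = 98 and r² = 20.
By the tangent–radius right angle, tangent length = √(|PO|² − r²) = √78.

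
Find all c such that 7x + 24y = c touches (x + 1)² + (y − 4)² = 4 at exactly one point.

For a tangent, require d(centre, line) = r = 2.
|7·(−1) + 24·4 − c| / √625 = 2
|c − (89)| = 2·25, so c = 139 or c = 39.

c = 39 or c = 139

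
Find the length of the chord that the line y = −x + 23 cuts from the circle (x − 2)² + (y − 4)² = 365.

21√2

Centre (2, 4), r² = 365. Perpendicular distance d from centre to line = |−17| / √2 = 17/√2.
Chord = 2√(r² − d²) = 2·√(441/2) = 21√2.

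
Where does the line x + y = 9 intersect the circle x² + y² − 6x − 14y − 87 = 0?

(−6, 15) and (11, −2)

Express y = −x + 9 and substitute into the circle:
2x² − 10x − 132 = 0  ⟹  x² − 5x − 66 = 0
x = 11 or x = −6, giving (11, −2) and (−6, 15).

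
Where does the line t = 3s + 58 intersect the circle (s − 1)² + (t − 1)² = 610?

Substitute t = 3s + 58:
10s² + 340s + 2640 = 0  ⟹  s² + 34s + 264 = 0
s = −12 or s = −22, giving (−12, 22) and (−22, −8).

(−22, −8) and (−12, 22)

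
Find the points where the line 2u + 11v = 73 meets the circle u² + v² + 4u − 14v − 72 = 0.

(−13, 9) and (9, 5)

Substitute v = (73 − 2u)/11:
125u² + 500u − 14625 = 0  ⟹  u² + 4u − 117 = 0
u = 9 or u = −13, giving (9, 5) and (−13, 9).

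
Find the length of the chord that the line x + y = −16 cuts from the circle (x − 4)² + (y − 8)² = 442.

Express y = −x − 16 and substitute into the circle:
2x² + 40x + 150 = 0  ⟹  x² + 20x + 75 = 0
x = −5 or x = −15, giving (−5, −11) and (−15, −1).
|(−5, −11) − (−15, −1)| = √((10)² + (−10)²) = 10√2.

10√2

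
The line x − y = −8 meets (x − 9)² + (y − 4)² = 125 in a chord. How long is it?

Centre (9, 4), r² = 125. Perpendicular distance d from centre to line = |13| / √2 = 13/√2.
Half the chord is √(r² − d²) = √(81/2), so the full chord is 9√2.

9√2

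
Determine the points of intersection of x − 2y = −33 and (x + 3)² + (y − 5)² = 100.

Substitute y = (33 + x)/2:
5x² + 70x + 165 = 0  ⟹  x² + 14x + 33 = 0
x = −3 or x = −11, giving (−3, 15) and (−11, 11).

(−11, 11) and (−3, 15)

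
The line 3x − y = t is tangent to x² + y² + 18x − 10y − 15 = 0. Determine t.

The line touches the circle iff its distance from (−9, 5) is 11:
|3·(−9) − 1·5 − t| / √10 = 11
|t − (−32)| = 11√10.

t = −32 ± 11√10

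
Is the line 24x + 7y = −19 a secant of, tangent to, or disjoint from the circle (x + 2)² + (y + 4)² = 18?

secant

d² = (24·(−2) + 7·(−4) − (−19))²/625 = 3249/625; r² = 18.
Since d² < r², the line cuts the circle twice.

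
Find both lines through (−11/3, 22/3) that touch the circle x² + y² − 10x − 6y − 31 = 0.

Write the tangent as mx − y + (22/3 − m·(−11/3)) = 0 and set its distance from the centre to √65:
(26/3m − (−13/3))² = 65(m² + 1)
7m² + 52m − 32 = 0, so m = 4/7 or m = −8.
Through (−11/3, 22/3) these give 4x − 7y = −66 and 8x + y = −22.

4x − 7y = −66 and 8x + y = −22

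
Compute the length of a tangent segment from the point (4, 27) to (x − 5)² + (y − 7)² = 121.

The centre is (5, 7) and r = 11. The square of the distance from P to the centre is 1 + 400 = 401.
By the tangent–radius right angle, tangent length = √(|PO|² − r²) = √280 = 2√70.

2√70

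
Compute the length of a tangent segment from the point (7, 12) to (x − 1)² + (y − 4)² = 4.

4√6

Centre (1, 4), r² = 4. |PO|² = (6)² + (8)² = 100.
By the tangent–radius right angle, tangent length = √(|PO|² − r²) = √96 = 4√6.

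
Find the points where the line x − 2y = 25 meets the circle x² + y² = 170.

(−1, −13) and (11, −7)

Substitute y = (−25 + x)/2:
5x² − 50x − 55 = 0  ⟹  x² − 10x − 11 = 0
x = 11 or x = −1, giving (11, −7) and (−1, −13).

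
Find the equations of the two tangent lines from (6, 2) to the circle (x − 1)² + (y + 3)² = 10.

A line y − (2) = m(x − (6)) is tangent when its distance from (1, −3) is √10:
(−5m − (−5))² = 10(m² + 1)
3m² − 10m + 3 = 0, so m = 3 or m = 1/3.
With m = 3: 3x − y = 16. With m = 1/3: x − 3y = 0.

3x − y = 16 and x − 3y = 0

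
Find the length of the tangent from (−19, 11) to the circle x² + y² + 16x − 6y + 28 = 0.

With centre O = (−8, 3), |OP|² = 185 and r² = 45.
By the tangent–radius right angle, tangent length = √(|PO|² − r²) = √140 = 2√35.

2√35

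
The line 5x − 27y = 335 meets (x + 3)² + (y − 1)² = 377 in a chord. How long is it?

√754

Substitute y = (−335 + 5x)/27:
754x² + 754x − 137228 = 0  ⟹  x² + x − 182 = 0
x = 13 or x = −14, giving (13, −10) and (−14, −15).
Chord length = distance between (13, −10) and (−14, −15) = √754 = √754.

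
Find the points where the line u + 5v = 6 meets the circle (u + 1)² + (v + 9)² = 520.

From the line, v = (6 − u)/5. Substituting:
26u² − 52u − 10374 = 0  ⟹  u² − 2u − 399 = 0
u = 21 or u = −19, giving (21, −3) and (−19, 5).

(−19, 5) and (21, −3)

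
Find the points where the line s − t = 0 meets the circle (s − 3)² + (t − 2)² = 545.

(−14, −14) and (19, 19)

From the line, t = s. Substituting:
2s² − 10s − 532 = 0  ⟹  s² − 5s − 266 = 0
s = 19 or s = −14, giving (19, 19) and (−14, −14).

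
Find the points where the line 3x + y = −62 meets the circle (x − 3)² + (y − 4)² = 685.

Substitute y = −3x − 62:
10x² + 390x + 3680 = 0  ⟹  x² + 39x + 368 = 0
x = −16 or x = −23, giving (−16, −14) and (−23, 7).

(−23, 7) and (−16, −14)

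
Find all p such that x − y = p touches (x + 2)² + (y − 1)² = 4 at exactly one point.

p = −3 ± 2√2

Tangency holds when the distance from the centre (−2, 1) to the line equals the radius 2:
|1·(−2) − 1·1 − p| / √2 = 2
|p − (−3)| = 2√2.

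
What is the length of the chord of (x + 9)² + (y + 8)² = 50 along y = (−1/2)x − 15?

6√5

Centre (−9, −8), r² = 50. Perpendicular distance d from centre to line = |5| / √5 = 5/√5.
Half the chord is √(r² − d²) = √(45), so the full chord is 6√5.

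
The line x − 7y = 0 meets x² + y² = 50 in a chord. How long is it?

10√2

From the line, y = (x)/7. Substituting:
50x² − 2450 = 0  ⟹  x² − 49 = 0
x = 7 or x = −7, giving (7, 1) and (−7, −1).
Chord length = distance between (7, 1) and (−7, −1) = √200 = 10√2.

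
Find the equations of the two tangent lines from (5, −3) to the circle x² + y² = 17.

x − 4y = 17 and 4x + y = 17

Write the tangent as mx − y + (−3 − m·(5)) = 0 and set its distance from the centre to √17:
[m·(−5) − (3)]² = 17(m² + 1)
4m² + 15m − 4 = 0, so m = 1/4 or m = −4.
Through (5, −3) these give x − 4y = 17 and 4x + y = 17.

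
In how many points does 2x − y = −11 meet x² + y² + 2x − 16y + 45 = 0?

Substituting the line into the circle gives 5x² + 14x − 10 = 0.
Δ = 196 − (−200) = 396.
Two real roots: the line is a secant.

2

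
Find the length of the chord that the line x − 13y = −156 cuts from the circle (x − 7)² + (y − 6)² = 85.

Centre (7, 6), r² = 85. Perpendicular distance d from centre to line = |85| / √170 = 85/√170.
Half the chord is √(r² − d²) = √(85/2), so the full chord is √170.

√170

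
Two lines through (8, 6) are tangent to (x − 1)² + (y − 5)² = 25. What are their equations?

A line y − (6) = m(x − (8)) is tangent when its distance from (1, 5) is 5:
(−7m − (−1))² = 25(m² + 1)
12m² − 7m − 12 = 0, so m = −3/4 or m = 4/3.
Through (8, 6) these give 3x + 4y = 48 and 4x − 3y = 14.

3x + 4y = 48 and 4x − 3y = 14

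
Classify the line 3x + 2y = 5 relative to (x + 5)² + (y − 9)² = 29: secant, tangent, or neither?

d² = (3·(−5) + 2·9 − (5))²/13 = 4/13; r² = 29.
Since d² < r², the line cuts the circle twice.

secant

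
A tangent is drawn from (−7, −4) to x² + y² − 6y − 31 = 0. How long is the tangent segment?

√58

Centre (0, 3), r² = 40. |PO|² = (−7)² + (−7)² = 98.
By the tangent–radius right angle, tangent length = √(|PO|² − r²) = √58.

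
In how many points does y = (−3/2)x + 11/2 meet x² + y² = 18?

Substituting the line into the circle gives 13x² − 66x + 49 = 0.
Δ = 4356 − 2548 = 1808.
Two real roots: the line is a secant.

2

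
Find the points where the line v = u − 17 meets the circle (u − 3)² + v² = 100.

Substitute v = u − 17:
2u² − 40u + 198 = 0  ⟹  u² − 20u + 99 = 0
u = 11 or u = 9, giving (11, −6) and (9, −8).

(9, −8) and (11, −6)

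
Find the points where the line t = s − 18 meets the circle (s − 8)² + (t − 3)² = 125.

From the line, t = s − 18. Substituting:
2s² − 58s + 380 = 0  ⟹  s² − 29s + 190 = 0
s = 19 or s = 10, giving (19, 1) and (10, −8).

(10, −8) and (19, 1)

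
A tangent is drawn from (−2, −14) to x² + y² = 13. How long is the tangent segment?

√187

Centre (0, 0), r² = 13. |PO|² = (−2)² + (−14)² = 200.
By the tangent–radius right angle, tangent length = √(|PO|² − r²) = √187.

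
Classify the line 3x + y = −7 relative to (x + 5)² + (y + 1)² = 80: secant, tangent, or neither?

Substituting the line into the circle gives 10x² + 46x − 19 = 0.
Discriminant = (46)² − 4·10·(−19) = 2876 > 0.
Two real roots: the line is a secant.

secant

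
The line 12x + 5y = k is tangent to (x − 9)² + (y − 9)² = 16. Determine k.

k = 101 or k = 205

Tangency holds when the distance from the centre (9, 9) to the line equals the radius 4:
|12·9 + 5·9 − k| / √169 = 4
|k − (153)| = 4·13, so k = 205 or k = 101.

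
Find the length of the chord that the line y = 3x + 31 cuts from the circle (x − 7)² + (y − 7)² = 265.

Centre (7, 7), r² = 265. Perpendicular distance d from centre to line = |45| / √10 = 45/√10.
Chord = 2√(r² − d²) = 2·√(125/2) = 5√10.

5√10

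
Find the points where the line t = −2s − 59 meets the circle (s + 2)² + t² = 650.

From the line, t = −2s − 59. Substituting:
5s² + 240s + 2835 = 0  ⟹  s² + 48s + 567 = 0
s = −21 or s = −27, giving (−21, −17) and (−27, −5).

(−27, −5) and (−21, −17)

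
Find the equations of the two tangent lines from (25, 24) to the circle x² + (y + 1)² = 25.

Let a tangent through (25, 24) have slope m. Its distance from (0, −1) must equal 5:
[m·(−25) − (−25)]² = 25(m² + 1)
12m² − 25m + 12 = 0, so m = 3/4 or m = 4/3.
Through (25, 24) these give 3x − 4y = −21 and 4x − 3y = 28.

3x − 4y = −21 and 4x − 3y = 28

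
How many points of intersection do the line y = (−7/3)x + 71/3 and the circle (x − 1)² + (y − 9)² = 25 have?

2

Substituting the line into the circle gives 58x² − 634x + 1720 = 0.
Δ = 401956 − 399040 = 2916.
Two real roots: the line is a secant.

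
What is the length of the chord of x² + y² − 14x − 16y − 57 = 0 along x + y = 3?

14√2

Centre (7, 8), r² = 170. Perpendicular distance d from centre to line = |12| / √2 = 12/√2.
Half the chord is √(r² − d²) = √(98), so the full chord is 14√2.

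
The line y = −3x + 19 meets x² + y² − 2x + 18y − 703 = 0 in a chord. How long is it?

From the line, y = −3x + 19. Substituting:
10x² − 170x = 0  ⟹  x² − 17x = 0
x = 17 or x = 0, giving (17, −32) and (0, 19).
|(17, −32) − (0, 19)| = √((17)² + (−51)²) = 17√10.

17√10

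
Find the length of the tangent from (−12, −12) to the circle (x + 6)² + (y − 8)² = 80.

2√89

The centre is (−6, 8) and r = 4√5. The square of the distance from P to the centre is 36 + 400 = 436.
The tangent meets the radius at right angles, so tangent² = |PO|² − r² = 436 − 80 = 356.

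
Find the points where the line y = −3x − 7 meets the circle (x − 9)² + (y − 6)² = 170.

(−4, 5) and (−2, −1)

Express y = −3x − 7 and substitute into the circle:
10x² + 60x + 80 = 0  ⟹  x² + 6x + 8 = 0
x = −2 or x = −4, giving (−2, −1) and (−4, 5).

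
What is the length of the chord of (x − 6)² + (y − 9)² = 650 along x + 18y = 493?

10√13

From the line, y = (493 − x)/18. Substituting:
325x² − 4550x − 89375 = 0  ⟹  x² − 14x − 275 = 0
x = 25 or x = −11, giving (25, 26) and (−11, 28).
Chord length = distance between (25, 26) and (−11, 28) = √1300 = 10√13.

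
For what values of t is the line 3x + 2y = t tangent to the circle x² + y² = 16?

t = ±4√13

For a tangent, require d(centre, line) = r = 4.
|3·0 + 2·0 − t| / √13 = 4
|t| = 4√13.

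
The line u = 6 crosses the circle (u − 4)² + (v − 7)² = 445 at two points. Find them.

The line gives u = 6. Substituting into the circle:
v² − 14v − 392 = 0
v = 28 or v = −14, giving (6, 28) and (6, −14).

(6, −14) and (6, 28)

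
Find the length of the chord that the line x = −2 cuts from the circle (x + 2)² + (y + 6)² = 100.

Centre (−2, −6), r² = 100. Perpendicular distance d from centre to line = |0| / √1 = 0.
Half the chord is √(r² − d²) = √(100), so the full chord is 20.

20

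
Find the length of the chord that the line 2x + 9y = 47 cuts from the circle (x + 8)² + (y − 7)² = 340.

Express y = (47 − 2x)/9 and substitute into the circle:
85x² + 1360x − 22100 = 0  ⟹  x² + 16x − 260 = 0
x = 10 or x = −26, giving (10, 3) and (−26, 11).
|(10, 3) − (−26, 11)| = √((36)² + (−8)²) = 4√85.

4√85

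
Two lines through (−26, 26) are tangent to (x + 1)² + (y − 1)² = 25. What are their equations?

Let a tangent through (−26, 26) have slope m. Its distance from (−1, 1) must equal 5:
(25m − (−25))² = 25(m² + 1)
12m² + 25m + 12 = 0, so m = −3/4 or m = −4/3.
With m = −3/4: 3x + 4y = 26. With m = −4/3: 4x + 3y = −26.

3x + 4y = 26 and 4x + 3y = −26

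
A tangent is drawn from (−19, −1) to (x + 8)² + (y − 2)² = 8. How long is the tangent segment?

With centre O = (−8, 2), |OP|² = 130 and r² = 8.
Power of the point: PT² = |PO|² − r² = 122, so PT = √122.

√122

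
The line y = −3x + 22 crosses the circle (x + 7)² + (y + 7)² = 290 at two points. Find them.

From the line, y = −3x + 22. Substituting:
10x² − 160x + 600 = 0  ⟹  x² − 16x + 60 = 0
x = 10 or x = 6, giving (10, −8) and (6, 4).

(6, 4) and (10, −8)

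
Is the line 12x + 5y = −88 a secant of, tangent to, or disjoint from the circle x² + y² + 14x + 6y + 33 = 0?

secant

Substituting the line into the circle gives 169x² + 2102x + 5929 = 0.
Discriminant = (2102)² − 4·169·(5929) = 410400 > 0.
Two real roots: the line is a secant.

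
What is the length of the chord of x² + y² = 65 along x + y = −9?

Express y = −x − 9 and substitute into the circle:
2x² + 18x + 16 = 0  ⟹  x² + 9x + 8 = 0
x = −1 or x = −8, giving (−1, −8) and (−8, −1).
Chord length = distance between (−1, −8) and (−8, −1) = √98 = 7√2.

7√2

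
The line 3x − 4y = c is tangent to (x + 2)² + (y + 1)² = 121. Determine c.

The line touches the circle iff its distance from (−2, −1) is 11:
|3·(−2) − 4·(−1) − c| / √25 = 11
|c − (−2)| = 11·5, so c = 53 or c = −57.

c = −57 or c = 53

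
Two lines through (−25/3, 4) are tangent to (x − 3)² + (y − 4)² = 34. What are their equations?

3x − 5y = −45 and 3x + 5y = −5

Write the tangent as mx − y + (4 − m·(−25/3)) = 0 and set its distance from the centre to √34:
(34/3m − (0))² = 34(m² + 1)
25m² − 9 = 0, so m = 3/5 or m = −3/5.
With m = 3/5: 3x − 5y = −45. With m = −3/5: 3x + 5y = −5.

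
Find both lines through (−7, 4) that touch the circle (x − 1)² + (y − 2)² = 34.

Let a tangent through (−7, 4) have slope m. Its distance from (1, 2) must equal √34:
[m·(8) − (−2)]² = 34(m² + 1)
15m² + 16m − 15 = 0, so m = −5/3 or m = 3/5.
Through (−7, 4) these give 5x + 3y = −23 and 3x − 5y = −41.

5x + 3y = −23 and 3x − 5y = −41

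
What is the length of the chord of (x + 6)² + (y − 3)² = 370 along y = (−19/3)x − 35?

Centre (−6, 3), r² = 370. Perpendicular distance d from centre to line = |0| / √370 = 0/√370.
Chord = 2√(r² − d²) = 2·√(370) = 2√370.

2√370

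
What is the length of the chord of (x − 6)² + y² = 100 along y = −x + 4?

14√2

Centre (6, 0), r² = 100. Perpendicular distance d from centre to line = |2| / √2 = 2/√2.
Chord = 2√(r² − d²) = 2·√(98) = 14√2.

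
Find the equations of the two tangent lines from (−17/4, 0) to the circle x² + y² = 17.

4x − y = −17 and 4x + y = −17

A line y − (0) = m(x − (−17/4)) is tangent when its distance from (0, 0) is √17:
[m·(17/4) − (0)]² = 17(m² + 1)
m² − 16 = 0, so m = 4 or m = −4.
Through (−17/4, 0) these give 4x − y = −17 and 4x + y = −17.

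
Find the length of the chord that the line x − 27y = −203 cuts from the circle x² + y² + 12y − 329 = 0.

The distance from (0, −6) to the line is 365/√730, and r² = 365.
Chord = 2√(r² − d²) = 2·√(365/2) = √730.

√730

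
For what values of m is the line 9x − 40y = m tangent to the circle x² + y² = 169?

m = −533 or m = 533

The line touches the circle iff its distance from (0, 0) is 13:
|9·0 − 40·0 − m| / √1681 = 13
|m| = 13·41, so m = 533 or m = −533.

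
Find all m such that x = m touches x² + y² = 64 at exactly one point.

The line touches the circle iff its distance from (0, 0) is 8:
|1·0 + 0·0 − m| / √1 = 8
|m| = 8, so m = 8 or m = −8.

m = −8 or m = 8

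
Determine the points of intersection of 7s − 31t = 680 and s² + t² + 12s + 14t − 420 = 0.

From the line, t = (−680 + 7s)/31. Substituting:
1010s² + 5050s − 236340 = 0  ⟹  s² + 5s − 234 = 0
s = 13 or s = −18, giving (13, −19) and (−18, −26).

(−18, −26) and (13, −19)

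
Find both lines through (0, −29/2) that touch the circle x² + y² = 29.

A line y − (−29/2) = m(x − (0)) is tangent when its distance from (0, 0) is √29:
(0m − (29/2))² = 29(m² + 1)
4m² − 25 = 0, so m = 5/2 or m = −5/2.
Through (0, −29/2) these give 5x − 2y = 29 and 5x + 2y = −29.

5x − 2y = 29 and 5x + 2y = −29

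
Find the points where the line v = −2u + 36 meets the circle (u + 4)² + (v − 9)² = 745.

(0, 36) and (20, −4)

From the line, v = −2u + 36. Substituting:
5u² − 100u = 0  ⟹  u² − 20u = 0
u = 20 or u = 0, giving (20, −4) and (0, 36).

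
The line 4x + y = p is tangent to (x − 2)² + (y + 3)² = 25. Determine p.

p = 5 ± 5√17

Tangency holds when the distance from the centre (2, −3) to the line equals the radius 5:
|4·2 + 1·(−3) − p| / √17 = 5
|p − (5)| = 5√17.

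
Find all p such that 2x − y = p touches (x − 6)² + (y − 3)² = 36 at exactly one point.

The line touches the circle iff its distance from (6, 3) is 6:
|2·6 − 1·3 − p| / √5 = 6
|p − (9)| = 6√5.

p = 9 ± 6√5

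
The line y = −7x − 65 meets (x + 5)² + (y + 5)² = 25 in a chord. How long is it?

5√2

From the line, y = −7x − 65. Substituting:
50x² + 850x + 3600 = 0  ⟹  x² + 17x + 72 = 0
x = −8 or x = −9, giving (−8, −9) and (−9, −2).
Chord length = distance between (−8, −9) and (−9, −2) = √50 = 5√2.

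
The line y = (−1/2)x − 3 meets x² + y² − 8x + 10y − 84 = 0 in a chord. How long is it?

From the line, y = (−6 − x)/2. Substituting:
5x² − 40x − 420 = 0  ⟹  x² − 8x − 84 = 0
x = 14 or x = −6, giving (14, −10) and (−6, 0).
|(14, −10) − (−6, 0)| = √((20)² + (−10)²) = 10√5.

10√5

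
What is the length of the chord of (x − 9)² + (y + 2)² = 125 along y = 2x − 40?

6√5

Express y = 2x − 40 and substitute into the circle:
5x² − 170x + 1400 = 0  ⟹  x² − 34x + 280 = 0
x = 20 or x = 14, giving (20, 0) and (14, −12).
|(20, 0) − (14, −12)| = √((6)² + (12)²) = 6√5.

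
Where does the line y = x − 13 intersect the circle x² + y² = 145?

Express y = x − 13 and substitute into the circle:
2x² − 26x + 24 = 0  ⟹  x² − 13x + 12 = 0
x = 12 or x = 1, giving (12, −1) and (1, −12).

(1, −12) and (12, −1)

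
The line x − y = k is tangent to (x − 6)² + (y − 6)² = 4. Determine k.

k = ±2√2

The line touches the circle iff its distance from (6, 6) is 2:
|1·6 − 1·6 − k| / √2 = 2
|k| = 2√2.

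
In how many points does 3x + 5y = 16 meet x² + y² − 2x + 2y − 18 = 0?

Centre (1, −1), r² = 20. Distance² from centre to line = (−18)²/34 = 162/17.
Since d² < r², the line cuts the circle twice.

2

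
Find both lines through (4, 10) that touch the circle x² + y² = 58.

3x − 7y = −58 and 7x + 3y = 58

Write the tangent as mx − y + (10 − m·(4)) = 0 and set its distance from the centre to √58:
(−4m − (−10))² = 58(m² + 1)
21m² + 40m − 21 = 0, so m = 3/7 or m = −7/3.
Through (4, 10) these give 3x − 7y = −58 and 7x + 3y = 58.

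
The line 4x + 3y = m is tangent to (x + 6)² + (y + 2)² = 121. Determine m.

m = −85 or m = 25

For a tangent, require d(centre, line) = r = 11.
|4·(−6) + 3·(−2) − m| / √25 = 11
|m − (−30)| = 11·5, so m = 25 or m = −85.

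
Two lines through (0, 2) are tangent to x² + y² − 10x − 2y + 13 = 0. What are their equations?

Let a tangent through (0, 2) have slope m. Its distance from (5, 1) must equal √13:
(5m − (−1))² = 13(m² + 1)
6m² + 5m − 6 = 0, so m = −3/2 or m = 2/3.
Through (0, 2) these give 3x + 2y = 4 and 2x − 3y = −6.

3x + 2y = 4 and 2x − 3y = −6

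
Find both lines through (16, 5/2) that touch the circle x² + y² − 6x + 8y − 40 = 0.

7x − 4y = 102 and x + 8y = 36

Let a tangent through (16, 5/2) have slope m. Its distance from (3, −4) must equal √65:
[m·(−13) − (−13/2)]² = 65(m² + 1)
32m² − 52m − 7 = 0, so m = 7/4 or m = −1/8.
Through (16, 5/2) these give 7x − 4y = 102 and x + 8y = 36.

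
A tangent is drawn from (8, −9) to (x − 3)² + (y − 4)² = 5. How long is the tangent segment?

3√21

The centre is (3, 4) and r = √5. The square of the distance from P to the centre is 25 + 169 = 194.
Power of the point: PT² = |PO|² − r² = 189, so PT = 3√21.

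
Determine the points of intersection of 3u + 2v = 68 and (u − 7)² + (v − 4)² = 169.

From the line, v = (68 − 3u)/2. Substituting:
13u² − 416u + 3120 = 0  ⟹  u² − 32u + 240 = 0
u = 20 or u = 12, giving (20, 4) and (12, 16).

(12, 16) and (20, 4)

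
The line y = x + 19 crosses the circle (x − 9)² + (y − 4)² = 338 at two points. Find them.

From the line, y = x + 19. Substituting:
2x² + 12x − 32 = 0  ⟹  x² + 6x − 16 = 0
x = 2 or x = −8, giving (2, 21) and (−8, 11).

(−8, 11) and (2, 21)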